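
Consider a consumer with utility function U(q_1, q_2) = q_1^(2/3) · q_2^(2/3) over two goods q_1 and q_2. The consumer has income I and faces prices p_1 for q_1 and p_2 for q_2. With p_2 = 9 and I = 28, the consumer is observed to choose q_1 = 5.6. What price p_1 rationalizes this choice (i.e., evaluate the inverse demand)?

p_1 = 2.5

Tangency: MRS = q_2/q_1 = p_1/p_2.
Rearranging, p_2·q_2 = p_1·q_1. Substituting into the budget gives p_1·q_1·(1 + 1) = I.
Demand: q_1*(p_1,p_2,I) = 0.5·I/p_1 and q_2* = 0.5·I/p_2.
Set q_1* = 5.6 in the demand function and solve for p_1: p_1 = 2.5.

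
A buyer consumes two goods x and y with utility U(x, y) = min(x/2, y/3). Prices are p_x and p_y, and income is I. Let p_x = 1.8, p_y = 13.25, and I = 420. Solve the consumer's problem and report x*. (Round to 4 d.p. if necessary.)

x* = 19.3772

With perfect complements, no substitution: consume in ratio x:y = 2:3.
Budget: p_x·x + p_y·(3/2)·x = I, so (2·p_x + 3·p_y)·x = 2·I.
Demand: x*(p_x,p_y,I) = 2·I/(2·p_x + 3·p_y), y* = 3·I/(2·p_x + 3·p_y).
Here 2·1.8 + 3·13.25 = 43.35, giving x* = 19.3772.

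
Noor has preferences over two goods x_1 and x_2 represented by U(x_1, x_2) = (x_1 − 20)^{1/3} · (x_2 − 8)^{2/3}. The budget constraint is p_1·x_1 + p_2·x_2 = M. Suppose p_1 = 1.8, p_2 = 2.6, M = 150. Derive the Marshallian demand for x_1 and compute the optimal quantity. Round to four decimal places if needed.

MRS = (1/2)·(x_2−8)/(x_1−20). Tangency with p_1/p_2 gives x_2−8 = 2·(p_1/p_2)·(x_1−20).
After buying the subsistence bundle (20, 8), a share 1/3 of the remaining income goes to x_1: x_1* = 20 + 1/3·(M − 20p_1 − 8p_2)/p_1.
Discretionary income = 150 − 20·1.8 − 8·2.6 = 93.2; x_1* = 20 + 1/3·93.2/1.8 = 37.2593.

x_1* = 37.2593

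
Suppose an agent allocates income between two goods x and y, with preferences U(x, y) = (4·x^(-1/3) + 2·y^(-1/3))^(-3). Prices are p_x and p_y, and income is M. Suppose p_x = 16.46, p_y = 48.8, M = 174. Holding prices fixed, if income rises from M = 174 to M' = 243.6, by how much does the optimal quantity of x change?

Δx* = 2.3752

From the CES first-order condition, 2·(y/x)^(4/3) = p_x/p_y.
Solve for the ratio: y/x = [(1/2)·p_x/p_y]^(0.75).
With the ratio pinned down, the budget gives x* = M/(p_x + p_y·(y/x)) and y* = (y/x)·x*.
Numerically y/x = 0.263169, so x* = 174/(16.46 + 48.8·0.263169) = 5.938.
At M' = 243.6: x* = 8.3132. Change: 8.3132 − 5.938 = 2.3752.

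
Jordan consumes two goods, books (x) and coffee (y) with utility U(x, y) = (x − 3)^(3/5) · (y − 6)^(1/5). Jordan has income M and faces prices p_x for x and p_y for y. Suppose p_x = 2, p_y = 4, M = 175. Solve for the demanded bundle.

x* = 57.375, y* = 15.0625

MRS = 3·(y−6)/(x−3). Tangency with p_x/p_y gives y−6 = (1/3)·(p_x/p_y)·(x−3).
After buying the subsistence bundle (3, 6), a share 0.75 of the remaining income goes to x: x* = 3 + 0.75·(M − 3p_x − 6p_y)/p_x.
Discretionary income = 175 − 3·2 − 6·4 = 145; x* = 3 + 0.75·145/2 = 57.375; y* = 6 + 0.25·145/4 = 15.0625.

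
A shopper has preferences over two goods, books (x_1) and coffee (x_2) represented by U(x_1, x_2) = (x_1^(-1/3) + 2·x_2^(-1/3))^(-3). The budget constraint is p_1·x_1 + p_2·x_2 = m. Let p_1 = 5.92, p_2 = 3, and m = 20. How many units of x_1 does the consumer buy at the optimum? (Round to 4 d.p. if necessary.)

x_1* = 1.3966

MRS = MU_x_1/MU_x_2 = (1/2)·(x_2/x_1)^(4/3). Set equal to p_1/p_2.
Solve for the ratio: x_2/x_1 = [2·p_1/p_2]^(0.75).
With the ratio pinned down, the budget gives x_1* = m/(p_1 + p_2·(x_2/x_1)) and x_2* = (x_2/x_1)·x_1*.
Numerically x_2/x_1 = 2.800095, so x_1* = 20/(5.92 + 3·2.800095) = 1.3966.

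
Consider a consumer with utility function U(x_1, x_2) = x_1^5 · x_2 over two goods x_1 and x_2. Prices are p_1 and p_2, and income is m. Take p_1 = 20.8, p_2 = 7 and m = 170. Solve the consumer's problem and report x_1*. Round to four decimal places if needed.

x_1* = 6.8109

Tangency: MRS = 5·x_2/x_1 = p_1/p_2.
Rearranging, p_2·x_2 = (1/5)·p_1·x_1. Substituting into the budget gives p_1·x_1·(1 + (1/5)) = m.
Demand: x_1*(p_1,p_2,m) = 5/6·m/p_1 and x_2* = 1/6·m/p_2.
At p_1=20.8, p_2=7, m=170: x_1* = 5/6·170/20.8 = 6.8109.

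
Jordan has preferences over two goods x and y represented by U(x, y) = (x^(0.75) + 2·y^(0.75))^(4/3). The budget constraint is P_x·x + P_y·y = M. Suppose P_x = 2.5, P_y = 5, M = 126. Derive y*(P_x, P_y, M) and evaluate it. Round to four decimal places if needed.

y* = 16.8

MU_x ∝ x^(-0.25), MU_y ∝ 2·y^(-0.25), so MRS = (1/2)·(y/x)^(0.25) = P_x/P_y.
Solve for the ratio: y/x = [2·P_x/P_y]^(4).
Substitute y = (y/x)·x into the budget: x* = M/(P_x + P_y·(y/x)).
Numerically y/x = 1, so x* = 126/(2.5 + 5·1) = 16.8 and y* = 1·16.8 = 16.8.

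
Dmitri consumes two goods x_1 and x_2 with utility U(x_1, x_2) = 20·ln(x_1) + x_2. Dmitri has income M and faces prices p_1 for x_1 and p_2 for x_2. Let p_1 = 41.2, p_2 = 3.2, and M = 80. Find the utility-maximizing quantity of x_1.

x_1* = 1.5534

Set MRS = p_1/p_2: (20/x_1)/1 = p_1/p_2.
So x_1*(p_1,p_2) = 20·p_2/p_1, independent of income; and x_2* = (M − 20·p_2)/p_2.
At the given prices: x_1* = 20·3.2/41.2 = 1.5534.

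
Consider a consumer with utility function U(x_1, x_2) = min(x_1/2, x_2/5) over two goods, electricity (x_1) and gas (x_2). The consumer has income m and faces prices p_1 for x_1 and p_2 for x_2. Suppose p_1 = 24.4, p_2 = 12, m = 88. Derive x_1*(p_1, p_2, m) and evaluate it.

With perfect complements, no substitution: consume in ratio x_1:x_2 = 2:5.
Budget: p_1·x_1 + p_2·(5/2)·x_1 = m, so (2·p_1 + 5·p_2)·x_1 = 2·m.
Demand: x_1*(p_1,p_2,m) = 2·m/(2·p_1 + 5·p_2), x_2* = 5·m/(2·p_1 + 5·p_2).
Here 2·24.4 + 5·12 = 108.8, giving x_1* = 1.6176.

x_1* = 1.6176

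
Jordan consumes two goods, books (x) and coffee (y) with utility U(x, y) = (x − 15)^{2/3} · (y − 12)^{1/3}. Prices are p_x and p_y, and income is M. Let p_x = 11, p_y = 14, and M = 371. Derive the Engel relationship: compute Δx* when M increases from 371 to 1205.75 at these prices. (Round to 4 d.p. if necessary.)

After buying the subsistence bundle (15, 12), a share 2/3 of the remaining income goes to x: x* = 15 + 2/3·(M − 15p_x − 12p_y)/p_x.
Discretionary income = 371 − 15·11 − 12·14 = 38; x* = 15 + 2/3·38/11 = 17.303.
At M' = 1205.75: x* = 67.8939. Change: 67.8939 − 17.303 = 50.5909.

Δx* = 50.5909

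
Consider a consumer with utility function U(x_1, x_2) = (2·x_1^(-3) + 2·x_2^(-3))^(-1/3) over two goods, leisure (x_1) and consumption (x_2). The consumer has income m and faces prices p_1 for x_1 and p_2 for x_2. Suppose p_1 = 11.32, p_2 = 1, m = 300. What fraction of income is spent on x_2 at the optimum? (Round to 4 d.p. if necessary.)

share on x_2 = 0.1394

MU_x_1 ∝ 2·x_1^(-4), MU_x_2 ∝ 2·x_2^(-4), so MRS = (x_2/x_1)^(4) = p_1/p_2.
Hence x_2/x_1 = (p_1/p_2)^(1/(4)), i.e. raised to the 0.25 power.
Substitute x_2 = (x_2/x_1)·x_1 into the budget: x_1* = m/(p_1 + p_2·(x_2/x_1)).
Numerically x_2/x_1 = 1.834263, so x_1* = 300/(11.32 + 1·1.834263) = 22.8063 and x_2* = 1.834263·22.8063 = 41.8327.
Expenditure on x_2: 1·41.8327 = 41.8327; share = 0.1394.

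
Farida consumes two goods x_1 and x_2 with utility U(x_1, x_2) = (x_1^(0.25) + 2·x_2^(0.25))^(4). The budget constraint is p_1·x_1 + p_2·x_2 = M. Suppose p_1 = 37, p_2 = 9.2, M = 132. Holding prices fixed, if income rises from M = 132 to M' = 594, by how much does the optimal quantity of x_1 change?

Δx_1* = 2.4937

Substitute x_2 = (x_2/x_1)·x_1 into the budget: x_1* = M/(p_1 + p_2·(x_2/x_1)).
Numerically x_2/x_1 = 16.116047, so x_1* = 132/(37 + 9.2·16.116047) = 0.7125.
At M' = 594: x_1* = 3.2062. Change: 3.2062 − 0.7125 = 2.4937.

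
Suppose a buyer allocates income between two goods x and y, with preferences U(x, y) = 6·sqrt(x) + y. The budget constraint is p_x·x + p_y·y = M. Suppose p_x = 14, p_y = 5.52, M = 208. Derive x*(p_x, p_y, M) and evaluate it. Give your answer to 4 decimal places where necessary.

Utility is quasi-linear in y; the FOC for x is 3/√x = p_x/p_y.
Solve: √x = 3·p_y/p_x, so x*(p_x,p_y) = (3·p_y/p_x)², and y* = (M − p_x·x*)/p_y.
Plugging in: x* = (3·5.52/14)² = 1.3992.

x* = 1.3992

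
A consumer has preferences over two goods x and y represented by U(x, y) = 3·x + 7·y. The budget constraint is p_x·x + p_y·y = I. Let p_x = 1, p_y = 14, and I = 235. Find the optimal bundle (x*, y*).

Linear utility — the consumer picks whichever good has higher MU/price: 3/1 = 3 vs 7/14 = 0.5.
x gives more utility per dollar, so spend all income on x: x* = I/p_x, y* = 0.
Numerically: x* = 235, y* = 0.

x* = 235, y* = 0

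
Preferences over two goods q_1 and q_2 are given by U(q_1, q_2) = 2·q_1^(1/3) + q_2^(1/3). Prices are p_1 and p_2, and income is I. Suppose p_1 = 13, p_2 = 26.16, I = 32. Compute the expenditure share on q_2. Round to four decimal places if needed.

share on q_2 = 0.1995

From the CES first-order condition, 2·(q_2/q_1)^(2/3) = p_1/p_2.
Hence q_2/q_1 = ((1/2)·p_1/p_2)^(1/(2/3)), i.e. raised to the 1.5 power.
With the ratio pinned down, the budget gives q_1* = I/(p_1 + p_2·(q_2/q_1)) and q_2* = (q_2/q_1)·q_1*.
Numerically q_2/q_1 = 0.123855, so q_1* = 32/(13 + 26.16·0.123855) = 1.9704 and q_2* = 0.123855·1.9704 = 0.244.
Expenditure on q_2: 26.16·0.244 = 6.3843; share = 0.1995.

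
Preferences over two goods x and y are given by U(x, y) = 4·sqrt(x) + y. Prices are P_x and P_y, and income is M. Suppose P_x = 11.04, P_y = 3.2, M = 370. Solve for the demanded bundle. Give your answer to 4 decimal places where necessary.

Utility is quasi-linear in y; the FOC for x is 2/√x = P_x/P_y.
Thus x* = (2·P_y/P_x)² — independent of M — with the rest of income spent on y.
Plugging in: x* = (2·3.2/11.04)² = 0.3361, y* = 114.4656.

x* = 0.3361, y* = 114.4656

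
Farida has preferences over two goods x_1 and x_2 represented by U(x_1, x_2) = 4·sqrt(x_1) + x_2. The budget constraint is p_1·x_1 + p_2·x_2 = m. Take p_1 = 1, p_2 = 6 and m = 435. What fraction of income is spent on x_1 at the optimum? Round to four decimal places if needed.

share on x_1 = 0.331

MU_x_1 = 2/√x_1, MU_x_2 = 1. Tangency: 2/√x_1 = p_1/p_2.
Thus x_1* = (2·p_2/p_1)² — independent of m — with the rest of income spent on x_2.
Plugging in: x_1* = (2·6/1)² = 144, x_2* = 48.5.
Expenditure on x_1: 1·144 = 144; share = 0.331.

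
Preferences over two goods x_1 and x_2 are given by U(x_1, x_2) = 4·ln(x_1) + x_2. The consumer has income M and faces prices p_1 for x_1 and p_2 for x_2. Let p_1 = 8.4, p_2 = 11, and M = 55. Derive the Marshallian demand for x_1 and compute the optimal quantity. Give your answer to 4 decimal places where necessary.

x_1* = 5.2381

Set MRS = p_1/p_2: (4/x_1)/1 = p_1/p_2.
So x_1*(p_1,p_2) = 4·p_2/p_1, independent of income; and x_2* = (M − 4·p_2)/p_2.
At the given prices: x_1* = 4·11/8.4 = 5.2381.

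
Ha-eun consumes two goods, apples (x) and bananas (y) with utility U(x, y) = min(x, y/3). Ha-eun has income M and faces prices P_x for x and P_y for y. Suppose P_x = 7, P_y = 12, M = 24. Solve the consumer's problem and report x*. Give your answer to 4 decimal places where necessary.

x* = 0.5581

With perfect complements, no substitution: consume in ratio x:y = 1:3.
Budget: P_x·x + P_y·3·x = M, so (P_x + 3·P_y)·x = M.
Demand: x*(P_x,P_y,M) = M/(P_x + 3·P_y), y* = 3·M/(P_x + 3·P_y).
Here 7 + 3·12 = 43, giving x* = 0.5581.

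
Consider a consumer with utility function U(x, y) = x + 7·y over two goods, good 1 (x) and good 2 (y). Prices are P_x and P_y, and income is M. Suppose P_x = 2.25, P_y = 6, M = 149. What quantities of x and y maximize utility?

x* = 0, y* = 24.8333

Numerically: x* = 0, y* = 24.8333.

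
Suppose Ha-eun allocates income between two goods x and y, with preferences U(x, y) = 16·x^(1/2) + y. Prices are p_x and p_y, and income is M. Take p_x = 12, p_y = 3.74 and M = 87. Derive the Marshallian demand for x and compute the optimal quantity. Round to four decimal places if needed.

Thus x* = (8·p_y/p_x)² — independent of M — with the rest of income spent on y.
Plugging in: x* = (8·3.74/12)² = 6.2167.

x* = 6.2167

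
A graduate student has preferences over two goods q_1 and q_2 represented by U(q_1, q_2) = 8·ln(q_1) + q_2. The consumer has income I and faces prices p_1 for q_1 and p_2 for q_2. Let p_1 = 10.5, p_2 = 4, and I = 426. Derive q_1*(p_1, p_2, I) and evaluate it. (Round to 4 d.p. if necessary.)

q_1* = 3.0476

Set MRS = p_1/p_2: (8/q_1)/1 = p_1/p_2.
So q_1*(p_1,p_2) = 8·p_2/p_1, independent of income; and q_2* = (I − 8·p_2)/p_2.
At the given prices: q_1* = 8·4/10.5 = 3.0476.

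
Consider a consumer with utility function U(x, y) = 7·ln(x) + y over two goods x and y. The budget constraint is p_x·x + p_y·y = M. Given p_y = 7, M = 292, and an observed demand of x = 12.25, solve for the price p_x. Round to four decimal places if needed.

MU_x = 7/x, MU_y = 1. Tangency: 7/x = p_x/p_y.
So x*(p_x,p_y) = 7·p_y/p_x, independent of income; and y* = (M − 7·p_y)/p_y.
Set x* = 12.25 in the demand function and solve for p_x: p_x = 4.

p_x = 4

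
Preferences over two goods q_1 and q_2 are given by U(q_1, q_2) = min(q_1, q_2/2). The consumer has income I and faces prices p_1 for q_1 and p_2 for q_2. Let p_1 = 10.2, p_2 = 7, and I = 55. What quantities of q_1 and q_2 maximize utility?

Leontief preferences: the optimum is at the kink where q_1/1 = q_2/2, i.e. q_2 = 2·q_1.
Budget: p_1·q_1 + p_2·2·q_1 = I, so (p_1 + 2·p_2)·q_1 = I.
Demand: q_1*(p_1,p_2,I) = I/(p_1 + 2·p_2), q_2* = 2·I/(p_1 + 2·p_2).
Here 10.2 + 2·7 = 24.2, giving q_1* = 2.2727 and q_2* = 4.5455.

q_1* = 2.2727, q_2* = 4.5455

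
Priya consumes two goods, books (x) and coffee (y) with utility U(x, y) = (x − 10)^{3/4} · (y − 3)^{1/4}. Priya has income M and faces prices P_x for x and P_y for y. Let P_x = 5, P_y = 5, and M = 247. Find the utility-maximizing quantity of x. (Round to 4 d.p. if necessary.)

x* = 37.3

This is Cobb-Douglas in (x−10, y−3): tangency gives 0.75·P_y·(y−3) = 0.25·P_x·(x−10).
Substituting into the budget: x* = 10 + 0.75·(M − 10·P_x − 3·P_y)/P_x, and y* = 3 + 0.25·(…)/P_y.
Discretionary income = 247 − 10·5 − 3·5 = 182; x* = 10 + 0.75·182/5 = 37.3.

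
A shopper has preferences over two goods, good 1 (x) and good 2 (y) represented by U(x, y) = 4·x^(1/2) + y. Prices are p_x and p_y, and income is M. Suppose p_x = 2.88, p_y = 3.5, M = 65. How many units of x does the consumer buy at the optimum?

x* = 5.9076

Set MRS = p_x/p_y: 2·x^(−1/2) = p_x/p_y.
Solve: √x = 2·p_y/p_x, so x*(p_x,p_y) = (2·p_y/p_x)², and y* = (M − p_x·x*)/p_y.
Plugging in: x* = (2·3.5/2.88)² = 5.9076.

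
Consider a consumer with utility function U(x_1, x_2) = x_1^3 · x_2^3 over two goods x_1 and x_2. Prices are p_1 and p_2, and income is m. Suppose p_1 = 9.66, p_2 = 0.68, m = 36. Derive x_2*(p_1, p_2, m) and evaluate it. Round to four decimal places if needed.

Demand: x_1*(p_1,p_2,m) = 0.5·m/p_1 and x_2* = 0.5·m/p_2.
At p_1=9.66, p_2=0.68, m=36: x_2* = 0.5·36/0.68 = 26.4706.

x_2* = 26.4706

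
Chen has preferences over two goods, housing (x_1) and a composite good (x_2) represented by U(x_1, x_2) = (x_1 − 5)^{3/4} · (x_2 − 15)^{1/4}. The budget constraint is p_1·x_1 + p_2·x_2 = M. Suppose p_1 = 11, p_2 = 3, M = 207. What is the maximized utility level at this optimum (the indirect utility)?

Let x_1' = x_1−5, x_2' = x_2−15. MRS = 3·x_2'/x_1' = p_1/p_2.
After buying the subsistence bundle (5, 15), a share 0.75 of the remaining income goes to x_1: x_1* = 5 + 0.75·(M − 5p_1 − 15p_2)/p_1.
Discretionary income = 207 − 5·11 − 15·3 = 107; x_1* = 5 + 0.75·107/11 = 12.2955; x_2* = 15 + 0.25·107/3 = 23.9167.
Utility at the optimum: U(12.2955, 23.9167) = 7.6708.

V = 7.6708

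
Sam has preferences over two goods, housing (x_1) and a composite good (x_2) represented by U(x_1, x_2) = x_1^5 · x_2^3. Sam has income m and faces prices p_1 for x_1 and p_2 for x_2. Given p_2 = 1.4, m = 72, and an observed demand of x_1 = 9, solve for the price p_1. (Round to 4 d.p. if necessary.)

The MRS is (5/3)·x_2/x_1. Set MRS = p_1/p_2.
Rearranging, p_2·x_2 = (3/5)·p_1·x_1. Substituting into the budget gives p_1·x_1·(1 + (3/5)) = m.
Demand: x_1*(p_1,p_2,m) = 0.625·m/p_1 and x_2* = 0.375·m/p_2.
Set x_1* = 9 in the demand function and solve for p_1: p_1 = 5.

p_1 = 5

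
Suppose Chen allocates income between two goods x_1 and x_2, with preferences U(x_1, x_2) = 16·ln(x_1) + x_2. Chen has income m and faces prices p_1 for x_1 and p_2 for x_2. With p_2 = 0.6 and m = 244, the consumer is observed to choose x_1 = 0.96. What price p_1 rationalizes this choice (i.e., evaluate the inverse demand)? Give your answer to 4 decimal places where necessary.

Set MRS = p_1/p_2: (16/x_1)/1 = p_1/p_2.
So x_1*(p_1,p_2) = 16·p_2/p_1, independent of income; and x_2* = (m − 16·p_2)/p_2.
Set x_1* = 0.96 in the demand function and solve for p_1: p_1 = 10.

p_1 = 10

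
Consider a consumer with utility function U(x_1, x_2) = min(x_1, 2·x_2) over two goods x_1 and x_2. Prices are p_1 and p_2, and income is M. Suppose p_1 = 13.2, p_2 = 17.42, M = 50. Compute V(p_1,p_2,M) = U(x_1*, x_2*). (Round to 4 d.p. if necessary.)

V = 2.2821

Leontief preferences: the optimum is at the kink where x_1/2 = x_2/1, i.e. x_2 = (1/2)·x_1.
Budget: p_1·x_1 + p_2·(1/2)·x_1 = M, so (2·p_1 + p_2)·x_1 = 2·M.
Demand: x_1*(p_1,p_2,M) = 2·M/(2·p_1 + p_2), x_2* = M/(2·p_1 + p_2).
Here 2·13.2 + 17.42 = 43.82, giving x_1* = 2.2821 and x_2* = 1.141.
Utility at the optimum: U(2.2821, 1.141) = 2.2821.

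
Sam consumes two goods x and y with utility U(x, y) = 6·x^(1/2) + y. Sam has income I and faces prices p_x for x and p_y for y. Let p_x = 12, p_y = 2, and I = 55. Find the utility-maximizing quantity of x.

Set MRS = p_x/p_y: 3·x^(−1/2) = p_x/p_y.
Solve: √x = 3·p_y/p_x, so x*(p_x,p_y) = (3·p_y/p_x)², and y* = (I − p_x·x*)/p_y.
Plugging in: x* = (3·2/12)² = 0.25.

x* = 0.25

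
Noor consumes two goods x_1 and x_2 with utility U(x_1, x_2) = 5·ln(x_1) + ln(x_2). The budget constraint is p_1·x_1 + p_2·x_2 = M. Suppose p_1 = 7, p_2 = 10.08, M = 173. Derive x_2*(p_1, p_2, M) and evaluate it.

x_2* = 2.8604

MU_x_1/MU_x_2 = (5·x_2)/(x_1); tangency sets this equal to p_1/p_2.
Rearranging, p_2·x_2 = (1/5)·p_1·x_1. Substituting into the budget gives p_1·x_1·(1 + (1/5)) = M.
Demand: x_1*(p_1,p_2,M) = 5/6·M/p_1 and x_2* = 1/6·M/p_2.
At p_1=7, p_2=10.08, M=173: x_2* = 1/6·173/10.08 = 2.8604.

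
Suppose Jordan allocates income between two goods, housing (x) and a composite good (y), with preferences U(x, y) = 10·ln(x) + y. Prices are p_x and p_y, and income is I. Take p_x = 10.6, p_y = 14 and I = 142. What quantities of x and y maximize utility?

x* = 13.2075, y* = 0.1429

MU_x = 10/x, MU_y = 1. Tangency: 10/x = p_x/p_y.
So x*(p_x,p_y) = 10·p_y/p_x, independent of income; and y* = (I − 10·p_y)/p_y.
At the given prices: x* = 10·14/10.6 = 13.2075, and y* = 0.1429.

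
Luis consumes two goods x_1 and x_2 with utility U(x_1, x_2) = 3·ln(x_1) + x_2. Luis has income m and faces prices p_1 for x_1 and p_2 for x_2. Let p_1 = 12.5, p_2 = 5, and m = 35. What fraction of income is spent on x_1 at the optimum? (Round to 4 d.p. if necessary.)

So x_1*(p_1,p_2) = 3·p_2/p_1, independent of income; and x_2* = (m − 3·p_2)/p_2.
At the given prices: x_1* = 3·5/12.5 = 1.2, and x_2* = 4.
Expenditure on x_1: 12.5·1.2 = 15; share = 0.4286.

share on x_1 = 0.4286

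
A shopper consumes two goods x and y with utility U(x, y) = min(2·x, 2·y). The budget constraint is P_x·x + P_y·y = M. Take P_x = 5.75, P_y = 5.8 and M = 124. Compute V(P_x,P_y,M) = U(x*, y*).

V = 21.4719

Leontief preferences: the optimum is at the kink where x/2 = y/2, i.e. y = x.
Budget: P_x·x + P_y·x = M, so (2·P_x + 2·P_y)·x = 2·M.
Demand: x*(P_x,P_y,M) = 2·M/(2·P_x + 2·P_y), y* = 2·M/(2·P_x + 2·P_y).
Here 2·5.75 + 2·5.8 = 23.1, giving x* = 10.7359 and y* = 10.7359.
Utility at the optimum: U(10.7359, 10.7359) = 21.4719.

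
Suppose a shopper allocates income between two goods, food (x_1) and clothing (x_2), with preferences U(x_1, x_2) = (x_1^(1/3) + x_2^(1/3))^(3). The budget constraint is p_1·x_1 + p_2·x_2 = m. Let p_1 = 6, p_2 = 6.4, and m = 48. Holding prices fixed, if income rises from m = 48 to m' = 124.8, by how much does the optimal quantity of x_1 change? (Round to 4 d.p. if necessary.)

MRS = MU_x_1/MU_x_2 = (x_2/x_1)^(2/3). Set equal to p_1/p_2.
Solve for the ratio: x_2/x_1 = [p_1/p_2]^(1.5).
With the ratio pinned down, the budget gives x_1* = m/(p_1 + p_2·(x_2/x_1)) and x_2* = (x_2/x_1)·x_1*.
Numerically x_2/x_1 = 0.90773, so x_1* = 48/(6 + 6.4·0.90773) = 4.0645.
At m' = 124.8: x_1* = 10.5678. Change: 10.5678 − 4.0645 = 6.5033.

Δx_1* = 6.5033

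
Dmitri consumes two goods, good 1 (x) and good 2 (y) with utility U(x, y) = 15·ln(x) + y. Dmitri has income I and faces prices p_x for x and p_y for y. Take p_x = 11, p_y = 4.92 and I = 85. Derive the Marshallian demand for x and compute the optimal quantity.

Set MRS = p_x/p_y: (15/x)/1 = p_x/p_y.
So x*(p_x,p_y) = 15·p_y/p_x, independent of income; and y* = (I − 15·p_y)/p_y.
At the given prices: x* = 15·4.92/11 = 6.7091.

x* = 6.7091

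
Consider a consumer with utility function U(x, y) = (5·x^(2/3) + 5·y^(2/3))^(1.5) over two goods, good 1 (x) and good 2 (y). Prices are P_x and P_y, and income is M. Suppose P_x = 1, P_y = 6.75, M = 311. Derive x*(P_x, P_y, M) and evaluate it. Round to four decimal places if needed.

MU_x ∝ 5·x^(-1/3), MU_y ∝ 5·y^(-1/3), so MRS = (y/x)^(1/3) = P_x/P_y.
Hence y/x = (P_x/P_y)^(1/(1/3)), i.e. raised to the 3 power.
Substitute y = (y/x)·x into the budget: x* = M/(P_x + P_y·(y/x)).
Numerically y/x = 0.003252, so x* = 311/(1 + 6.75·0.003252) = 304.3208.

x* = 304.3208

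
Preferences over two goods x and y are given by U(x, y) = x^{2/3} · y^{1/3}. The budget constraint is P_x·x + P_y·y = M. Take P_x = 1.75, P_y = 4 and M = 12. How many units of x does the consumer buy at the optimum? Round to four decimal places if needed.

x* = 4.5714

The MRS is 2·y/x. Set MRS = P_x/P_y.
So 2/3·P_y·y = 1/3·P_x·x; combined with the budget, a share 2/3 of income goes to x.
Demand: x*(P_x,P_y,M) = 2/3·M/P_x and y* = 1/3·M/P_y.
At P_x=1.75, P_y=4, M=12: x* = 2/3·12/1.75 = 4.5714.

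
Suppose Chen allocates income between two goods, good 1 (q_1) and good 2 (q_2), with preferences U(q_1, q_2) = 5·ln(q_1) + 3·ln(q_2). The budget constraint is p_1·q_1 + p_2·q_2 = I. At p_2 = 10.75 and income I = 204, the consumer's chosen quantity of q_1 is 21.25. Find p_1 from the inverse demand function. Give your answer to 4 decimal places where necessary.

p_1 = 6

MU_q_1/MU_q_2 = (5·q_2)/(3·q_1); tangency sets this equal to p_1/p_2.
So 5·p_2·q_2 = 3·p_1·q_1; combined with the budget, a share 0.625 of income goes to q_1.
Demand: q_1*(p_1,p_2,I) = 0.625·I/p_1 and q_2* = 0.375·I/p_2.
Set q_1* = 21.25 in the demand function and solve for p_1: p_1 = 6.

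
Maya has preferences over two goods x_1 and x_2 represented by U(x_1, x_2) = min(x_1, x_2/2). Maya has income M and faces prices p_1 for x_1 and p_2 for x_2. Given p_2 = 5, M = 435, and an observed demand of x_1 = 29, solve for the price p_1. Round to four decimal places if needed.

p_1 = 5

With perfect complements, no substitution: consume in ratio x_1:x_2 = 1:2.
Budget: p_1·x_1 + p_2·2·x_1 = M, so (p_1 + 2·p_2)·x_1 = M.
Demand: x_1*(p_1,p_2,M) = M/(p_1 + 2·p_2), x_2* = 2·M/(p_1 + 2·p_2).
Set x_1* = 29 in the demand function and solve for p_1: p_1 = 5.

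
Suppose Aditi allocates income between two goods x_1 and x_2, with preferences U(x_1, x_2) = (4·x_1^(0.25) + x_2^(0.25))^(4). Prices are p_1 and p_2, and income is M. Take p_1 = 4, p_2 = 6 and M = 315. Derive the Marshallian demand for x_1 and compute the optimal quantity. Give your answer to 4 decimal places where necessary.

MRS = MU_x_1/MU_x_2 = 4·(x_2/x_1)^(0.75). Set equal to p_1/p_2.
Hence x_2/x_1 = ((1/4)·p_1/p_2)^(1/(0.75)), i.e. raised to the 4/3 power.
With the ratio pinned down, the budget gives x_1* = M/(p_1 + p_2·(x_2/x_1)) and x_2* = (x_2/x_1)·x_1*.
Numerically x_2/x_1 = 0.09172, so x_1* = 315/(4 + 6·0.09172) = 69.2259.

x_1* = 69.2259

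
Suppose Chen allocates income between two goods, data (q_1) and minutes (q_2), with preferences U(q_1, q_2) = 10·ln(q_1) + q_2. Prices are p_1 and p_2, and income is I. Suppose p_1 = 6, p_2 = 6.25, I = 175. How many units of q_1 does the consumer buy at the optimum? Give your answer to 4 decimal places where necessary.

MU_q_1 = 10/q_1, MU_q_2 = 1. Tangency: 10/q_1 = p_1/p_2.
So q_1*(p_1,p_2) = 10·p_2/p_1, independent of income; and q_2* = (I − 10·p_2)/p_2.
At the given prices: q_1* = 10·6.25/6 = 10.4167.

q_1* = 10.4167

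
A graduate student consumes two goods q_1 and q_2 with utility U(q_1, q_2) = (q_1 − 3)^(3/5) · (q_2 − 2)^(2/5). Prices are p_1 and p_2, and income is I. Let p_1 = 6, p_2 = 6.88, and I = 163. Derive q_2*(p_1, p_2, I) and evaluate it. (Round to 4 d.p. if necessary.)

q_2* = 9.6302

Let q_1' = q_1−3, q_2' = q_2−2. MRS = (3/2)·q_2'/q_1' = p_1/p_2.
After buying the subsistence bundle (3, 2), a share 0.6 of the remaining income goes to q_1: q_1* = 3 + 0.6·(I − 3p_1 − 2p_2)/p_1.
Discretionary income = 163 − 3·6 − 2·6.88 = 131.24; q_2* = 2 + 0.4·131.24/6.88 = 9.6302.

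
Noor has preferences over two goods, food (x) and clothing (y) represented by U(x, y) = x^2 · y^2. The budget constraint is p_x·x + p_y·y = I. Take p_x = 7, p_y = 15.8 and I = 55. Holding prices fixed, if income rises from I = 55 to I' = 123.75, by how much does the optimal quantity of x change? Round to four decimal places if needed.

The MRS is y/x. Set MRS = p_x/p_y.
Rearranging, p_y·y = p_x·x. Substituting into the budget gives p_x·x·(1 + 1) = I.
Demand: x*(p_x,p_y,I) = 0.5·I/p_x and y* = 0.5·I/p_y.
At p_x=7, p_y=15.8, I=55: x* = 0.5·55/7 = 3.9286.
At I' = 123.75: x* = 8.8393. Change: 8.8393 − 3.9286 = 4.9107.

Δx* = 4.9107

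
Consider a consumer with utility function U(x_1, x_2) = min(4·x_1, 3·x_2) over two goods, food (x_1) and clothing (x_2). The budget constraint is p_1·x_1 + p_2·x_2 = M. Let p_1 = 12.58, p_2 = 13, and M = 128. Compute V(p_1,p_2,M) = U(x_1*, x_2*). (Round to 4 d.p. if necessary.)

With perfect complements, no substitution: consume in ratio x_1:x_2 = 3:4.
Budget: p_1·x_1 + p_2·(4/3)·x_1 = M, so (3·p_1 + 4·p_2)·x_1 = 3·M.
Demand: x_1*(p_1,p_2,M) = 3·M/(3·p_1 + 4·p_2), x_2* = 4·M/(3·p_1 + 4·p_2).
Here 3·12.58 + 4·13 = 89.74, giving x_1* = 4.279 and x_2* = 5.7054.
Utility at the optimum: U(4.279, 5.7054) = 17.1161.

V = 17.1161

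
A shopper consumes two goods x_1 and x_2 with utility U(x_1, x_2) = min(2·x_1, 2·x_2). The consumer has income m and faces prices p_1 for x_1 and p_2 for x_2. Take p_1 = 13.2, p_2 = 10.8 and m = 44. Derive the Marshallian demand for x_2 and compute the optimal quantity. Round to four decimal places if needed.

Leontief preferences: the optimum is at the kink where x_1/2 = x_2/2, i.e. x_2 = x_1.
Budget: p_1·x_1 + p_2·x_1 = m, so (2·p_1 + 2·p_2)·x_1 = 2·m.
Demand: x_1*(p_1,p_2,m) = 2·m/(2·p_1 + 2·p_2), x_2* = 2·m/(2·p_1 + 2·p_2).
Here 2·13.2 + 2·10.8 = 48, giving x_2* = 1.8333.

x_2* = 1.8333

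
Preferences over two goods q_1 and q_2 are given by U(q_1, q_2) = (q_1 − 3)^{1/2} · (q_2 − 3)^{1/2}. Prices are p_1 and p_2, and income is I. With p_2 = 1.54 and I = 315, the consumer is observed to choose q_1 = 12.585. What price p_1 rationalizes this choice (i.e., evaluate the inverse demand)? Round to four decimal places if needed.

p_1 = 14

MRS = (q_2−3)/(q_1−3). Tangency with p_1/p_2 gives q_2−3 = (p_1/p_2)·(q_1−3).
Substituting into the budget: q_1* = 3 + 0.5·(I − 3·p_1 − 3·p_2)/p_1, and q_2* = 3 + 0.5·(…)/p_2.
Set q_1* = 12.585 in the demand function and solve for p_1: p_1 = 14.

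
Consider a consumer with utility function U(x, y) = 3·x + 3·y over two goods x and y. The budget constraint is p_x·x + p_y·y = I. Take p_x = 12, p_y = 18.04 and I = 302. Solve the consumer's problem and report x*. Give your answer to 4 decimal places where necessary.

x gives more utility per dollar, so spend all income on x: x* = I/p_x, y* = 0.
Numerically: x* = 25.1667, y* = 0.

x* = 25.1667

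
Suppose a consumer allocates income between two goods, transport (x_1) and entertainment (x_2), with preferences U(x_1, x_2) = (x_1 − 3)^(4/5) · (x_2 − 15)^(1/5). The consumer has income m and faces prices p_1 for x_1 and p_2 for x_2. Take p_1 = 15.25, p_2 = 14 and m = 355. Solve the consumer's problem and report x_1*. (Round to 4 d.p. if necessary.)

x_1* = 8.2066

This is Cobb-Douglas in (x_1−3, x_2−15): tangency gives 0.8·p_2·(x_2−15) = 0.2·p_1·(x_1−3).
After buying the subsistence bundle (3, 15), a share 0.8 of the remaining income goes to x_1: x_1* = 3 + 0.8·(m − 3p_1 − 15p_2)/p_1.
Discretionary income = 355 − 3·15.25 − 15·14 = 99.25; x_1* = 3 + 0.8·99.25/15.25 = 8.2066.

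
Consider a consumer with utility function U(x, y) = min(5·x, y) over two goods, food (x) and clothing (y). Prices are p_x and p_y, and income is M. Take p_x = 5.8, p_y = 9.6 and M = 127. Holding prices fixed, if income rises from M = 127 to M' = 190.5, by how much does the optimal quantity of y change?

Δy* = 5.9015

Leontief preferences: the optimum is at the kink where x/1 = y/5, i.e. y = 5·x.
Budget: p_x·x + p_y·5·x = M, so (p_x + 5·p_y)·x = M.
Demand: x*(p_x,p_y,M) = M/(p_x + 5·p_y), y* = 5·M/(p_x + 5·p_y).
Here 5.8 + 5·9.6 = 53.8, giving y* = 11.803.
At M' = 190.5: y* = 17.7045. Change: 17.7045 − 11.803 = 5.9015.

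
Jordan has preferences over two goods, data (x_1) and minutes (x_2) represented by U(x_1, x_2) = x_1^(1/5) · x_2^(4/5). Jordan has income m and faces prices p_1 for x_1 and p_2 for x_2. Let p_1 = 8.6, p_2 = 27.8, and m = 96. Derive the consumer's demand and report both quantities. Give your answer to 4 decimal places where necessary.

x_1* = 2.2326, x_2* = 2.7626

The MRS is (1/4)·x_2/x_1. Set MRS = p_1/p_2.
So 0.2·p_2·x_2 = 0.8·p_1·x_1; combined with the budget, a share 0.2 of income goes to x_1.
Demand: x_1*(p_1,p_2,m) = 0.2·m/p_1 and x_2* = 0.8·m/p_2.
At p_1=8.6, p_2=27.8, m=96: x_1* = 0.2·96/8.6 = 2.2326, x_2* = 2.7626.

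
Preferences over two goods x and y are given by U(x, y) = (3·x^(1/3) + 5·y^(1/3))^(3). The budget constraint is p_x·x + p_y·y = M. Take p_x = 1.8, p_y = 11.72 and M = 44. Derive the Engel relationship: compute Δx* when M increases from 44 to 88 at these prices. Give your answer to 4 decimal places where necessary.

Δx* = 13.2618

MU_x ∝ 3·x^(-2/3), MU_y ∝ 5·y^(-2/3), so MRS = (3/5)·(y/x)^(2/3) = p_x/p_y.
Hence y/x = ((5/3)·p_x/p_y)^(1/(2/3)), i.e. raised to the 1.5 power.
Substitute y = (y/x)·x into the budget: x* = M/(p_x + p_y·(y/x)).
Numerically y/x = 0.129506, so x* = 44/(1.8 + 11.72·0.129506) = 13.2618.
At M' = 88: x* = 26.5235. Change: 26.5235 − 13.2618 = 13.2618.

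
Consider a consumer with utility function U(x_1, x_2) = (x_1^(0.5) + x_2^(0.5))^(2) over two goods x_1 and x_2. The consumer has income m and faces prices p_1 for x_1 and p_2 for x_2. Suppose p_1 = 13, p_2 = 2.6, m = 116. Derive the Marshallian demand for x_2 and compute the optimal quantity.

From the CES first-order condition, (x_2/x_1)^(0.5) = p_1/p_2.
Solve for the ratio: x_2/x_1 = [p_1/p_2]^(2).
Substitute x_2 = (x_2/x_1)·x_1 into the budget: x_1* = m/(p_1 + p_2·(x_2/x_1)).
Numerically x_2/x_1 = 25, so x_1* = 116/(13 + 2.6·25) = 1.4872 and x_2* = 25·1.4872 = 37.1795.

x_2* = 37.1795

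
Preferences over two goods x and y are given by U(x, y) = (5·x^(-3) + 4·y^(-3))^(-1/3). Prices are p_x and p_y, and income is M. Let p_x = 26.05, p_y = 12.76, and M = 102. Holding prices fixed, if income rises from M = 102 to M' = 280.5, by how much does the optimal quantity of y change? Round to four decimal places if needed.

MU_x ∝ 5·x^(-4), MU_y ∝ 4·y^(-4), so MRS = (5/4)·(y/x)^(4) = p_x/p_y.
Solve for the ratio: y/x = [(4/5)·p_x/p_y]^(0.25).
With the ratio pinned down, the budget gives x* = M/(p_x + p_y·(y/x)) and y* = (y/x)·x*.
Numerically y/x = 1.130477, so x* = 102/(26.05 + 12.76·1.130477) = 2.5201 and y* = 1.130477·2.5201 = 2.8489.
At M' = 280.5: y* = 7.8345. Change: 7.8345 − 2.8489 = 4.9856.

Δy* = 4.9856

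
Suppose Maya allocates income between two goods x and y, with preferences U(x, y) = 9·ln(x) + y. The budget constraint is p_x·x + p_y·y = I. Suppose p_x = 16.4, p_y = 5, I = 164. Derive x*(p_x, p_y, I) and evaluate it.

Set MRS = p_x/p_y: (9/x)/1 = p_x/p_y.
So x*(p_x,p_y) = 9·p_y/p_x, independent of income; and y* = (I − 9·p_y)/p_y.
At the given prices: x* = 9·5/16.4 = 2.7439.

x* = 2.7439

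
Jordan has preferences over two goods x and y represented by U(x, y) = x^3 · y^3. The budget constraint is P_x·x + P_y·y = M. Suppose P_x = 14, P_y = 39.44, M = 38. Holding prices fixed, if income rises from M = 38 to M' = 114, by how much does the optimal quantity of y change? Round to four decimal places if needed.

MU_x/MU_y = (3·y)/(3·x); tangency sets this equal to P_x/P_y.
So 3·P_y·y = 3·P_x·x; combined with the budget, a share 0.5 of income goes to x.
Demand: x*(P_x,P_y,M) = 0.5·M/P_x and y* = 0.5·M/P_y.
At P_x=14, P_y=39.44, M=38: y* = 0.5·38/39.44 = 0.4817.
At M' = 114: y* = 1.4452. Change: 1.4452 − 0.4817 = 0.9635.

Δy* = 0.9635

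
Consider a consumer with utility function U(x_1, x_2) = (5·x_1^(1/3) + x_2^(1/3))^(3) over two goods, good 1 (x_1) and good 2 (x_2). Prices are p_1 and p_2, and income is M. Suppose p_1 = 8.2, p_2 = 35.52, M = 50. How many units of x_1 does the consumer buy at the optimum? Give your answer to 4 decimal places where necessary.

MU_x_1 ∝ 5·x_1^(-2/3), MU_x_2 ∝ x_2^(-2/3), so MRS = 5·(x_2/x_1)^(2/3) = p_1/p_2.
Hence x_2/x_1 = ((1/5)·p_1/p_2)^(1/(2/3)), i.e. raised to the 1.5 power.
With the ratio pinned down, the budget gives x_1* = M/(p_1 + p_2·(x_2/x_1)) and x_2* = (x_2/x_1)·x_1*.
Numerically x_2/x_1 = 0.009921, so x_1* = 50/(8.2 + 35.52·0.009921) = 5.8463.

x_1* = 5.8463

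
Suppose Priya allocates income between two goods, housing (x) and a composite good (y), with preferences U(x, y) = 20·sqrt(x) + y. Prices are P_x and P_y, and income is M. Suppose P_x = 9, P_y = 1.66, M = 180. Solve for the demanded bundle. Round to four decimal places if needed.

x* = 3.402, y* = 89.9893

Plugging in: x* = (10·1.66/9)² = 3.402, y* = 89.9893.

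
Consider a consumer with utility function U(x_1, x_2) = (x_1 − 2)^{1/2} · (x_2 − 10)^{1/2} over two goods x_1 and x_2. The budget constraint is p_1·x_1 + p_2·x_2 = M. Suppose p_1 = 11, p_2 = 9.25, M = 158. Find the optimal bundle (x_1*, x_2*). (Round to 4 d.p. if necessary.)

Discretionary income = 158 − 2·11 − 10·9.25 = 43.5; x_1* = 2 + 0.5·43.5/11 = 3.9773; x_2* = 10 + 0.5·43.5/9.25 = 12.3514.

x_1* = 3.9773, x_2* = 12.3514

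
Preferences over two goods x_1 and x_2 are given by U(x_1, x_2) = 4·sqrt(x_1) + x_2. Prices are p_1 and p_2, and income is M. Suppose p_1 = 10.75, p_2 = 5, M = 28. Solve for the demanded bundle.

Set MRS = p_1/p_2: 2·x_1^(−1/2) = p_1/p_2.
Thus x_1* = (2·p_2/p_1)² — independent of M — with the rest of income spent on x_2.
Plugging in: x_1* = (2·5/10.75)² = 0.8653, x_2* = 3.7395.

x_1* = 0.8653, x_2* = 3.7395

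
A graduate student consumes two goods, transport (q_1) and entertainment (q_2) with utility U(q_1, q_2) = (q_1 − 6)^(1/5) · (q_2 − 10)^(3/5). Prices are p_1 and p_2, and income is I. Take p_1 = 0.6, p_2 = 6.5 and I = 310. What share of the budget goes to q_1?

Let q_1' = q_1−6, q_2' = q_2−10. MRS = (1/3)·q_2'/q_1' = p_1/p_2.
After buying the subsistence bundle (6, 10), a share 0.25 of the remaining income goes to q_1: q_1* = 6 + 0.25·(I − 6p_1 − 10p_2)/p_1.
Discretionary income = 310 − 6·0.6 − 10·6.5 = 241.4; q_1* = 6 + 0.25·241.4/0.6 = 106.5833; q_2* = 10 + 0.75·241.4/6.5 = 37.8538.
Expenditure on q_1: 0.6·106.5833 = 63.95; share = 0.2063.

share on q_1 = 0.2063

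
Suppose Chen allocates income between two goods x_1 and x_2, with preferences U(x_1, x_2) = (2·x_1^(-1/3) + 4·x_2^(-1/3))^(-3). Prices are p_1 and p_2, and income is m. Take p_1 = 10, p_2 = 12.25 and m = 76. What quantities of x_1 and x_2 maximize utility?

From the CES first-order condition, (1/2)·(x_2/x_1)^(4/3) = p_1/p_2.
Solve for the ratio: x_2/x_1 = [2·p_1/p_2]^(0.75).
Substitute x_2 = (x_2/x_1)·x_1 into the budget: x_1* = m/(p_1 + p_2·(x_2/x_1)).
Numerically x_2/x_1 = 1.444343, so x_1* = 76/(10 + 12.25·1.444343) = 2.7444 and x_2* = 1.444343·2.7444 = 3.9638.

x_1* = 2.7444, x_2* = 3.9638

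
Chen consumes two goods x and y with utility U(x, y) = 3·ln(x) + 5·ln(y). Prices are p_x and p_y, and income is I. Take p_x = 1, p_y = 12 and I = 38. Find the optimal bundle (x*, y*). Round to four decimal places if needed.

x* = 14.25, y* = 1.9792

MU_x/MU_y = (3·y)/(5·x); tangency sets this equal to p_x/p_y.
Rearranging, p_y·y = (5/3)·p_x·x. Substituting into the budget gives p_x·x·(1 + (5/3)) = I.
Demand: x*(p_x,p_y,I) = 0.375·I/p_x and y* = 0.625·I/p_y.
At p_x=1, p_y=12, I=38: x* = 0.375·38/1 = 14.25, y* = 1.9792.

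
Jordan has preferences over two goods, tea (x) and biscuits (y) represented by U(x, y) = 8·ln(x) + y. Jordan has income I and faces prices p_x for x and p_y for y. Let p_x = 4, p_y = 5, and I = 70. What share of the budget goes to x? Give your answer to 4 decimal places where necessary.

So x*(p_x,p_y) = 8·p_y/p_x, independent of income; and y* = (I − 8·p_y)/p_y.
At the given prices: x* = 8·5/4 = 10, and y* = 6.
Expenditure on x: 4·10 = 40; share = 0.5714.

share on x = 0.5714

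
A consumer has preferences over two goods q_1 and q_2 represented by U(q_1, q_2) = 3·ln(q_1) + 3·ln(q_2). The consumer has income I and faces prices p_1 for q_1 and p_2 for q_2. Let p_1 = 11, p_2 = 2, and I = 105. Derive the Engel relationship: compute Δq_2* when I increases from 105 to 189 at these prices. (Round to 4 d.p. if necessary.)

The MRS is q_2/q_1. Set MRS = p_1/p_2.
So 3·p_2·q_2 = 3·p_1·q_1; combined with the budget, a share 0.5 of income goes to q_1.
Demand: q_1*(p_1,p_2,I) = 0.5·I/p_1 and q_2* = 0.5·I/p_2.
At p_1=11, p_2=2, I=105: q_2* = 0.5·105/2 = 26.25.
At I' = 189: q_2* = 47.25. Change: 47.25 − 26.25 = 21.

Δq_2* = 21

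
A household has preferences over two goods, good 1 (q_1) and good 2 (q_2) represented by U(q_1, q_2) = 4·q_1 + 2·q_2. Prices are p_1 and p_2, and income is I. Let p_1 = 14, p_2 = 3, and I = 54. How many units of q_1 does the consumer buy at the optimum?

Linear utility — the consumer picks whichever good has higher MU/price: 4/14 = 0.2857 vs 2/3 = 0.6667.
q_2 gives more utility per dollar, so spend all income on q_2: q_2* = I/p_2, q_1* = 0.
Numerically: q_1* = 0, q_2* = 18.

q_1* = 0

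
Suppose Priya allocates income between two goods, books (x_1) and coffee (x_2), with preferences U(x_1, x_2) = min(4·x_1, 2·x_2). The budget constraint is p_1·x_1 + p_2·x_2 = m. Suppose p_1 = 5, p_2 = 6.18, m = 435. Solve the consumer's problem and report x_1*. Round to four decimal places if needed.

x_1* = 25.0576

Here 2·5 + 4·6.18 = 34.72, giving x_1* = 25.0576.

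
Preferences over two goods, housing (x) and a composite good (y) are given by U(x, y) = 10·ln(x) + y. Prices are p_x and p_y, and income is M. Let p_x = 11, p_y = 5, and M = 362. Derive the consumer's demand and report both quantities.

MU_x = 10/x, MU_y = 1. Tangency: 10/x = p_x/p_y.
So x*(p_x,p_y) = 10·p_y/p_x, independent of income; and y* = (M − 10·p_y)/p_y.
At the given prices: x* = 10·5/11 = 4.5455, and y* = 62.4.

x* = 4.5455, y* = 62.4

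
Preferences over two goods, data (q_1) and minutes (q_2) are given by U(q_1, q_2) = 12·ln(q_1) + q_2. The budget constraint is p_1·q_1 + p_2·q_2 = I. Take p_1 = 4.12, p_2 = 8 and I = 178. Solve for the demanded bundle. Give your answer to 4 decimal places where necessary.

MU_q_1 = 12/q_1, MU_q_2 = 1. Tangency: 12/q_1 = p_1/p_2.
So q_1*(p_1,p_2) = 12·p_2/p_1, independent of income; and q_2* = (I − 12·p_2)/p_2.
At the given prices: q_1* = 12·8/4.12 = 23.301, and q_2* = 10.25.

q_1* = 23.301, q_2* = 10.25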